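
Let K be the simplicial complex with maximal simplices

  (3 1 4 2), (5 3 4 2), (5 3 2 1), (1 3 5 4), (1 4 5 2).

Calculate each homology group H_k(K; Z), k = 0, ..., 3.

H_0 ≅ Z,  H_1 = 0,  H_2 = 0,  H_3 ≅ Z.

K has 5 vertices, 10 edges, 10 triangles, 5 3-simplices.
rank ∂_0 = 0, rank ∂_1 = 4 ⇒ b_0 = 5 − 0 − 4 = 1; all invariant factors of ∂_1 are 1 so no torsion. So H_0 = Z.
rank ∂_1 = 4, rank ∂_2 = 6 ⇒ b_1 = 10 − 4 − 6 = 0; all invariant factors of ∂_2 are 1 so no torsion. So H_1 = 0.
rank ∂_2 = 6, rank ∂_3 = 4 ⇒ b_2 = 10 − 6 − 4 = 0; all invariant factors of ∂_3 are 1 so no torsion. So H_2 = 0.
rank ∂_3 = 4, rank ∂_4 = 0 ⇒ b_3 = 5 − 4 − 0 = 1. So H_3 = Z.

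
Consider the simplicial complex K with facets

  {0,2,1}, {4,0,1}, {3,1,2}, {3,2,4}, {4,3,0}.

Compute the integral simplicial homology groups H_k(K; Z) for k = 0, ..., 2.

We work with the vertex ordering 0 < 1 < 2 < 3 < 4. The simplices of K, each written with vertices in increasing order, are:

  0-simplices (5): [0], [1], [2], [3], [4]
  1-simplices (10): [0,1], [0,2], [0,3], [0,4], [1,2], [1,3], [1,4], [2,3], [2,4], [3,4]
  2-simplices (5): [0,1,2], [0,1,4], [0,3,4], [1,2,3], [2,3,4]

giving chain groups C_0 ≅ Z^5, C_1 ≅ Z^10, C_2 ≅ Z^5.

∂_1: C_1 → C_0 is given by ∂[p,q] = [q] − [p].
As a 5×10 matrix over Z this has rank 4, with invariant factors (1,1,1,1).

Boundary ∂_2: C_2 → C_1 acts by ∂[p,q,r] = [q,r] − [p,r] + [p,q]. For instance
  ∂[0,1,4] = [1,4] − [0,4] + [0,1],
  ∂[1,2,3] = [2,3] − [1,3] + [1,2].
As a 10×5 matrix over Z this has rank 5, with invariant factors (1,1,1,1,1).

Computing H_k = (kernel of ∂_k) / (image of ∂_{k+1}):

  H_0: rank C_0 − rank ∂_1 = 5 − 4 = 1, and the invariant factors of ∂_1 are all 1, so H_0 = Z.
  H_1: rank ker ∂_1 − rank ∂_2 = (10 − 4) − 5 = 1, and the invariant factors of ∂_2 are all 1, so H_1 = Z.
  H_2: rank ker ∂_2 − rank ∂_3 = (5 − 5) − 0 = 0, and there is no ∂_3, so H_2 = 0.

As a check, the Euler characteristic is 5 − 10 + 5 = 0, which agrees with 1 − 1 + 0 = 0.
(K is a triangulation of the Möbius band.)

H_0 ≅ Z,  H_1 ≅ Z,  H_2 = 0.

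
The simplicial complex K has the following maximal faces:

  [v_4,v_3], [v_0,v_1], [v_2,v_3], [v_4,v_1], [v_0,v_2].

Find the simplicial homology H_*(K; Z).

Order the vertices as v_0 < v_1 < v_2 < v_3 < v_4. Listing each simplex with vertices in this order, K has dimension 1 with simplices:

  0-simplices (5): [v_0], [v_1], [v_2], [v_3], [v_4]
  1-simplices (5): [v_0,v_1], [v_0,v_2], [v_1,v_4], [v_2,v_3], [v_3,v_4]

giving chain groups C_0 ≅ Z^5, C_1 ≅ Z^5.

∂_1: C_1 → C_0 sends each edge [p,q] (with p < q) to q − p.
The resulting 5×5 matrix has rank 4, and its Smith normal form has invariant factors (1,1,1,1).

Reading off H_k = ker ∂_k / im ∂_{k+1}:

  H_0: rank C_0 − rank ∂_1 = 5 − 4 = 1, and the invariant factors of ∂_1 are all 1, so H_0 = Z.
  H_1: rank ker ∂_1 − rank ∂_2 = (5 − 4) − 0 = 1, and there is no ∂_2, so H_1 = Z.

As a check, the Euler characteristic is 5 − 5 = 0, which agrees with 1 − 1 = 0.

H_0 = Z,  H_1 = Z.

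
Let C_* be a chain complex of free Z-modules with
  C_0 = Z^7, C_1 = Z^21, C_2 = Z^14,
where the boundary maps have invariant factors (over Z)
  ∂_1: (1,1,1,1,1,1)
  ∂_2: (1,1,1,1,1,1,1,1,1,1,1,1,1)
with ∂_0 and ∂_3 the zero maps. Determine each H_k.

H_0: b_0 = 7 − 0 − 6 = 1; torsion from ∂_1 factors > 1: none. So H_0 = Z.
H_1: b_1 = 21 − 6 − 13 = 2; torsion from ∂_2 factors > 1: none. So H_1 = Z^2.
H_2: b_2 = 14 − 13 − 0 = 1; torsion from ∂_3 factors > 1: none. So H_2 = Z.

H_0 = Z,  H_1 = Z^2,  H_2 = Z.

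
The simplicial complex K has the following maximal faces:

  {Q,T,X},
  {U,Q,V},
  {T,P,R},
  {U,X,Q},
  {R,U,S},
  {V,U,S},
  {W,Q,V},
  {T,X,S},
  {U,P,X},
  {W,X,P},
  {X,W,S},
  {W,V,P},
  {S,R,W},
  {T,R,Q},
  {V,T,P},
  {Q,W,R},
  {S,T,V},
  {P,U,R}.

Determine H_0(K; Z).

H_0 ≅ Z.

Order the vertices as P < Q < R < S < T < U < V < W < X. Listing each simplex with vertices in this order, K has dimension 2 with simplices:

  0-simplices (9): P, Q, R, S, T, U, V, W, X
  1-simplices (27): PR, PT, PU, PV, PW, PX, QR, QT, QU, QV, QW, QX, RS, RT, RU, RW, ST, SU, SV, SW, SX, TV, TX, UV, UX, VW, WX
  2-simplices (18): PRT, PRU, PTV, PUX, PVW, PWX, QRT, QRW, QTX, QUV, QUX, QVW, RSU, RSW, STV, STX, SUV, SWX

Hence C_0 ≅ Z^9, C_1 ≅ Z^27, C_2 ≅ Z^18.

The boundary map ∂_1: C_1 → C_0 sends each edge [p,q] (with p < q) to q − p. For instance
  ∂TV = V − T.
As a 9×27 matrix over Z this has rank 8, with invariant factors (1,1,1,1,1,1,1,1).

The boundary map ∂_2: C_2 → C_1 maps a triangle to the signed sum of its edges. For instance
  ∂RSW = SW − RW + RS,
  ∂PWX = WX − PX + PW.
The resulting 27×18 matrix has rank 17, and its Smith normal form has invariant factors (1,1,1,1,1,1,1,1,1,1,1,1,1,1,1,1,1).

Computing H_k = (kernel of ∂_k) / (image of ∂_{k+1}):

  H_0: rank C_0 − rank ∂_1 = 9 − 8 = 1, and the invariant factors of ∂_1 are all 1, so H_0 = Z.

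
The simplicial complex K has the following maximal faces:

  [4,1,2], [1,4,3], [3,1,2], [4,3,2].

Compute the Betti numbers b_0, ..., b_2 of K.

K has 4 vertices, 6 edges, 4 triangles.
rank ∂_0 = 0, rank ∂_1 = 3 ⇒ b_0 = 4 − 0 − 3 = 1; all invariant factors of ∂_1 are 1 so no torsion. So H_0 = Z.
rank ∂_1 = 3, rank ∂_2 = 3 ⇒ b_1 = 6 − 3 − 3 = 0; all invariant factors of ∂_2 are 1 so no torsion. So H_1 = 0.
rank ∂_2 = 3, rank ∂_3 = 0 ⇒ b_2 = 4 − 3 − 0 = 1. So H_2 = Z.

b_0 = 1, b_1 = 0, b_2 = 1.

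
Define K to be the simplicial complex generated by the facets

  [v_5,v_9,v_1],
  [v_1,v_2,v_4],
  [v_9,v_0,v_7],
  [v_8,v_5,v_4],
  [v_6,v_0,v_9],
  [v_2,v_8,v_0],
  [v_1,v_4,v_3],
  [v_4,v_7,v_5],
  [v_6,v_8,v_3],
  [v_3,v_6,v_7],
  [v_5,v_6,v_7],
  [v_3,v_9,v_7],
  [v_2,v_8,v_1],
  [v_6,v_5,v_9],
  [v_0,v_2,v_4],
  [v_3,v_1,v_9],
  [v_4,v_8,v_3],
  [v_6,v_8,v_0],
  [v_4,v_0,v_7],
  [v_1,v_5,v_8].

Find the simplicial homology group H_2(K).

H_2 ≅ 0.

Take the total order v_0 < v_1 < v_2 < v_3 < v_4 < v_5 < v_6 < v_7 < v_8 < v_9 on the vertex set. Then K (dimension 2) consists of the simplices:

  0-simplices (10): [v_0], [v_1], [v_2], [v_3], [v_4], [v_5], [v_6], [v_7], [v_8], [v_9]
  1-simplices (30): (30 of them)
  2-simplices (20): (20 of them)

Hence C_0 ≅ Z^10, C_1 ≅ Z^30, C_2 ≅ Z^20.

∂_1: C_1 → C_0 maps an edge to its endpoints' difference, ∂[p,q] = q − p.
The 10×30 boundary matrix has rank 9 and Smith normal form diag(1,1,1,1,1,1,1,1,1).

∂_2: C_2 → C_1 acts by ∂[p,q,r] = [q,r] − [p,r] + [p,q]. For instance
  ∂[v_1,v_3,v_4] = [v_3,v_4] − [v_1,v_4] + [v_1,v_3],
  ∂[v_0,v_4,v_7] = [v_4,v_7] − [v_0,v_7] + [v_0,v_4].
As a 30×20 matrix over Z this has rank 20, with invariant factors (1,1,1,1,1,1,1,1,1,1,1,1,1,1,1,1,1,1,1,2).

From H_k ≅ ker(∂_k) / im(∂_{k+1}) we obtain:

  H_2: rank ker ∂_2 − rank ∂_3 = (20 − 20) − 0 = 0, and there is no ∂_3, so H_2 ≅ 0.

(K is a triangulation of the Klein bottle.)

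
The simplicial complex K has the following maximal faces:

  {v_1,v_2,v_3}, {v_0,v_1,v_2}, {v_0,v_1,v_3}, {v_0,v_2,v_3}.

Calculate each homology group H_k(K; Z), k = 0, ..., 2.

K has 4 vertices, 6 edges, 4 triangles.
rank ∂_0 = 0, rank ∂_1 = 3 ⇒ b_0 = 4 − 0 − 3 = 1; all invariant factors of ∂_1 are 1 so no torsion. So H_0 ≅ Z.
rank ∂_1 = 3, rank ∂_2 = 3 ⇒ b_1 = 6 − 3 − 3 = 0; all invariant factors of ∂_2 are 1 so no torsion. So H_1 ≅ 0.
rank ∂_2 = 3, rank ∂_3 = 0 ⇒ b_2 = 4 − 3 − 0 = 1. So H_2 ≅ Z.

H_0 = Z,  H_1 = 0,  H_2 = Z.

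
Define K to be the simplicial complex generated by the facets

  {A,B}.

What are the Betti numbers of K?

Fix the vertex order A < B and write every simplex with vertices in increasing order. Then dim K = 1 and the simplices of K are:

  0-simplices (2): A, B
  1-simplices (1): AB

Hence C_0 ≅ Z^2, C_1 ≅ Z^1.

Boundary ∂_1: C_1 → C_0 maps an edge to its endpoints' difference, ∂[p,q] = q − p.
The 2×1 boundary matrix has rank 1 and Smith normal form diag(1).

Computing H_k = (kernel of ∂_k) / (image of ∂_{k+1}):

  H_0: rank C_0 − rank ∂_1 = 2 − 1 = 1, and the invariant factors of ∂_1 are all 1, so H_0 = Z.
  H_1: rank ker ∂_1 − rank ∂_2 = (1 − 1) − 0 = 0, and there is no ∂_2, so H_1 = 0.

(K is a triangulation of the 1-simplex.)

Hence the Betti numbers are b_0 = 1, b_1 = 0.

b_0 = 1, b_1 = 0.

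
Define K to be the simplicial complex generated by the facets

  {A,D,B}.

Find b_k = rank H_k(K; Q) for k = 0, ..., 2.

b_0 = 1, b_1 = 0, b_2 = 0.

Fix the vertex order A < B < D and write every simplex with vertices in increasing order. Then dim K = 2 and the simplices of K are:

  0-simplices (3): A, B, D
  1-simplices (3): AB, AD, BD
  2-simplices (1): ABD

so the chain groups are C_0 ≅ Z^3, C_1 ≅ Z^3, C_2 ≅ Z^1.

∂_1: C_1 → C_0 maps an edge to its endpoints' difference, ∂[p,q] = q − p.
As a 3×3 matrix over Z this has rank 2, with invariant factors (1,1).

∂_2: C_2 → C_1 maps a triangle to the signed sum of its edges. For instance
  ∂ABD = BD − AD + AB.
This gives a 3×1 integer matrix of rank 1; reducing to Smith normal form yields diagonal entries (1).

From H_k ≅ ker(∂_k) / im(∂_{k+1}) we obtain:

  H_0: rank C_0 − rank ∂_1 = 3 − 2 = 1, and the invariant factors of ∂_1 are all 1, so H_0 ≅ Z.
  H_1: rank ker ∂_1 − rank ∂_2 = (3 − 2) − 1 = 0, and the invariant factors of ∂_2 are all 1, so H_1 ≅ 0.
  H_2: rank ker ∂_2 − rank ∂_3 = (1 − 1) − 0 = 0, and there is no ∂_3, so H_2 ≅ 0.

Hence the Betti numbers are b_0 = 1, b_1 = 0, b_2 = 0.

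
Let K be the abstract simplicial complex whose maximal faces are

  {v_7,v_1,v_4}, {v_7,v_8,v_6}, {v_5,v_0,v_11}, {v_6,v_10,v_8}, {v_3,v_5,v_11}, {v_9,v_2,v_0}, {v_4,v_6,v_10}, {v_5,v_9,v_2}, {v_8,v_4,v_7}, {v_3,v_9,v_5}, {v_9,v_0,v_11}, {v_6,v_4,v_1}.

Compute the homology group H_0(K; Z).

H_0 = Z^2.

K has 12 vertices, 24 edges, 12 triangles.
rank ∂_0 = 0, rank ∂_1 = 10 ⇒ b_0 = 12 − 0 − 10 = 2; all invariant factors of ∂_1 are 1 so no torsion. So H_0 ≅ Z^2.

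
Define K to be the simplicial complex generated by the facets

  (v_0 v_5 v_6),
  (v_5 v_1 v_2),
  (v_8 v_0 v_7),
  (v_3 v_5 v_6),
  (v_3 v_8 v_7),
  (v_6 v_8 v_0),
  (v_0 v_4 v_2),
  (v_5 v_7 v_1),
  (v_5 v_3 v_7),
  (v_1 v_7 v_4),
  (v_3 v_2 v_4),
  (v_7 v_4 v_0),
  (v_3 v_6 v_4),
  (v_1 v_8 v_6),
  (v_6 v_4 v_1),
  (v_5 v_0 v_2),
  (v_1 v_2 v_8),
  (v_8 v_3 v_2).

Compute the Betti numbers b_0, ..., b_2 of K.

Take the total order v_0 < v_1 < v_2 < v_3 < v_4 < v_5 < v_6 < v_7 < v_8 on the vertex set. Then K (dimension 2) consists of the simplices:

  0-simplices (9): [v_0], [v_1], [v_2], [v_3], [v_4], [v_5], [v_6], [v_7], [v_8]
  1-simplices (27): (27 of them)
  2-simplices (18): (18 of them)

so the chain groups are C_0 ≅ Z^9, C_1 ≅ Z^27, C_2 ≅ Z^18.

The boundary map ∂_1: C_1 → C_0 is given by ∂[p,q] = [q] − [p].
The 9×27 boundary matrix has rank 8 and Smith normal form diag(1,1,1,1,1,1,1,1).

The boundary map ∂_2: C_2 → C_1 sends each 2-simplex [p,q,r] to [q,r] − [p,r] + [p,q]. For instance
  ∂[v_3,v_5,v_6] = [v_5,v_6] − [v_3,v_6] + [v_3,v_5],
  ∂[v_0,v_4,v_7] = [v_4,v_7] − [v_0,v_7] + [v_0,v_4].
This gives a 27×18 integer matrix of rank 17; reducing to Smith normal form yields diagonal entries (1,1,1,1,1,1,1,1,1,1,1,1,1,1,1,1,1).

Computing H_k = (kernel of ∂_k) / (image of ∂_{k+1}):

  H_0: rank C_0 − rank ∂_1 = 9 − 8 = 1, and the invariant factors of ∂_1 are all 1, so H_0 ≅ Z.
  H_1: rank ker ∂_1 − rank ∂_2 = (27 − 8) − 17 = 2, and the invariant factors of ∂_2 are all 1, so H_1 ≅ Z^2.
  H_2: rank ker ∂_2 − rank ∂_3 = (18 − 17) − 0 = 1, and there is no ∂_3, so H_2 ≅ Z.

(K is a triangulation of the torus T^2.)

Hence the Betti numbers are b_0 = 1, b_1 = 2, b_2 = 1.

b_0 = 1, b_1 = 2, b_2 = 1.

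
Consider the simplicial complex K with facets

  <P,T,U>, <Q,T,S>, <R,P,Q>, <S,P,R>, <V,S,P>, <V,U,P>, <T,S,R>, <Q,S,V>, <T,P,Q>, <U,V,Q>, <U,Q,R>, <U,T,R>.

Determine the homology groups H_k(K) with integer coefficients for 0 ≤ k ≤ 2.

Fix the vertex order P < Q < R < S < T < U < V and write every simplex with vertices in increasing order. Then dim K = 2 and the simplices of K are:

  0-simplices (7): P, Q, R, S, T, U, V
  1-simplices (18): PQ, PR, PS, PT, PU, PV, QR, QS, QT, QU, QV, RS, RT, RU, ST, SV, TU, UV
  2-simplices (12): PQR, PQT, PRS, PSV, PTU, PUV, QRU, QST, QSV, QUV, RST, RTU

so the chain groups are C_0 ≅ Z^7, C_1 ≅ Z^18, C_2 ≅ Z^12.

The boundary map ∂_1: C_1 → C_0 is given by ∂[p,q] = [q] − [p].
The 7×18 boundary matrix has rank 6 and Smith normal form diag(1,1,1,1,1,1).

Boundary ∂_2: C_2 → C_1 maps a triangle to the signed sum of its edges. For instance
  ∂RST = ST − RT + RS,
  ∂QRU = RU − QU + QR.
The resulting 18×12 matrix has rank 12, and its Smith normal form has invariant factors (1,1,1,1,1,1,1,1,1,1,1,2).

Computing H_k = (kernel of ∂_k) / (image of ∂_{k+1}):

  H_0: rank C_0 − rank ∂_1 = 7 − 6 = 1, and the invariant factors of ∂_1 are all 1, so H_0 ≅ Z.
  H_1: rank ker ∂_1 − rank ∂_2 = (18 − 6) − 12 = 0, and ∂_2 has invariant factor 2 > 1, so H_1 ≅ Z/2.
  H_2: rank ker ∂_2 − rank ∂_3 = (12 − 12) − 0 = 0, and there is no ∂_3, so H_2 ≅ 0.

(K is a triangulation of the real projective plane RP^2.)

H_0 = Z,  H_1 = Z/2,  H_2 = 0.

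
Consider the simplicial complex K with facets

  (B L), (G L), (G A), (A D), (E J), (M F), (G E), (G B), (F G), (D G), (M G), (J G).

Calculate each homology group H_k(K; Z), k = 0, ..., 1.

H_0 ≅ Z,  H_1 ≅ Z^4.

Take the total order A < B < D < E < F < G < J < L < M on the vertex set. Then K (dimension 1) consists of the simplices:

  0-simplices (9): A, B, D, E, F, G, J, L, M
  1-simplices (12): AD, AG, BG, BL, DG, EG, EJ, FG, FM, GJ, GL, GM

so the chain groups are C_0 ≅ Z^9, C_1 ≅ Z^12.

Boundary ∂_1: C_1 → C_0 is given by ∂[p,q] = [q] − [p]. For instance
  ∂GJ = J − G.
This gives a 9×12 integer matrix of rank 8; reducing to Smith normal form yields diagonal entries (1,1,1,1,1,1,1,1).

Reading off H_k = ker ∂_k / im ∂_{k+1}:

  H_0: rank C_0 − rank ∂_1 = 9 − 8 = 1, and the invariant factors of ∂_1 are all 1, so H_0 ≅ Z.
  H_1: rank ker ∂_1 − rank ∂_2 = (12 − 8) − 0 = 4, and there is no ∂_2, so H_1 ≅ Z^4.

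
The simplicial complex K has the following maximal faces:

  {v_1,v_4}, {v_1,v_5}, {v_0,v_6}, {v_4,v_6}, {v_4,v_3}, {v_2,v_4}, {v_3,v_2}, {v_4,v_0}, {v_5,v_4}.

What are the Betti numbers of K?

b_0 = 1, b_1 = 3.

Order the vertices as v_0 < v_1 < v_2 < v_3 < v_4 < v_5 < v_6. Listing each simplex with vertices in this order, K has dimension 1 with simplices:

  0-simplices (7): [v_0], [v_1], [v_2], [v_3], [v_4], [v_5], [v_6]
  1-simplices (9): [v_0,v_4], [v_0,v_6], [v_1,v_4], [v_1,v_5], [v_2,v_3], [v_2,v_4], [v_3,v_4], [v_4,v_5], [v_4,v_6]

so the chain groups are C_0 ≅ Z^7, C_1 ≅ Z^9.

Boundary ∂_1: C_1 → C_0 is given by ∂[p,q] = [q] − [p]. For instance
  ∂[v_4,v_6] = [v_6] − [v_4].
This gives a 7×9 integer matrix of rank 6; reducing to Smith normal form yields diagonal entries (1,1,1,1,1,1).

Now H_k = ker ∂_k / im ∂_{k+1}, so:

  H_0: rank C_0 − rank ∂_1 = 7 − 6 = 1, and the invariant factors of ∂_1 are all 1, so H_0 = Z.
  H_1: rank ker ∂_1 − rank ∂_2 = (9 − 6) − 0 = 3, and there is no ∂_2, so H_1 = Z^3.

As a check, the Euler characteristic is 7 − 9 = -2, which agrees with 1 − 3 = -2.

Hence the Betti numbers are b_0 = 1, b_1 = 3.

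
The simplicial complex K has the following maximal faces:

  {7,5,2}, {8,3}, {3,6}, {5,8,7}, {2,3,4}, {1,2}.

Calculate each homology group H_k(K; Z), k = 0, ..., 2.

H_0 ≅ Z,  H_1 ≅ Z,  H_2 = 0.

Take the total order 1 < 2 < 3 < 4 < 5 < 6 < 7 < 8 on the vertex set. Then K (dimension 2) consists of the simplices:

  0-simplices (8): [1], [2], [3], [4], [5], [6], [7], [8]
  1-simplices (11): [1,2], [2,3], [2,4], [2,5], [2,7], [3,4], [3,6], [3,8], [5,7], [5,8], [7,8]
  2-simplices (3): [2,3,4], [2,5,7], [5,7,8]

so the chain groups are C_0 ≅ Z^8, C_1 ≅ Z^11, C_2 ≅ Z^3.

The boundary map ∂_1: C_1 → C_0 is given by ∂[p,q] = [q] − [p].
As a 8×11 matrix over Z this has rank 7, with invariant factors (1,1,1,1,1,1,1).

The boundary map ∂_2: C_2 → C_1 acts by ∂[p,q,r] = [q,r] − [p,r] + [p,q]. For instance
  ∂[2,3,4] = [3,4] − [2,4] + [2,3],
  ∂[5,7,8] = [7,8] − [5,8] + [5,7].
This gives a 11×3 integer matrix of rank 3; reducing to Smith normal form yields diagonal entries (1,1,1).

From H_k ≅ ker(∂_k) / im(∂_{k+1}) we obtain:

  H_0: rank C_0 − rank ∂_1 = 8 − 7 = 1, and the invariant factors of ∂_1 are all 1, so H_0 = Z.
  H_1: rank ker ∂_1 − rank ∂_2 = (11 − 7) − 3 = 1, and the invariant factors of ∂_2 are all 1, so H_1 = Z.
  H_2: rank ker ∂_2 − rank ∂_3 = (3 − 3) − 0 = 0, and there is no ∂_3, so H_2 = 0.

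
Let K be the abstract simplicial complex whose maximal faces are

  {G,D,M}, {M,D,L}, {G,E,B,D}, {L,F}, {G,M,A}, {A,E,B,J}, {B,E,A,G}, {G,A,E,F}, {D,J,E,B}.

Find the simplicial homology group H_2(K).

H_2 ≅ 0.

K has 9 vertices, 22 edges, 18 triangles, 5 3-simplices.
rank ∂_2 = 13, rank ∂_3 = 5 ⇒ b_2 = 18 − 13 − 5 = 0; all invariant factors of ∂_3 are 1 so no torsion. So H_2 ≅ 0.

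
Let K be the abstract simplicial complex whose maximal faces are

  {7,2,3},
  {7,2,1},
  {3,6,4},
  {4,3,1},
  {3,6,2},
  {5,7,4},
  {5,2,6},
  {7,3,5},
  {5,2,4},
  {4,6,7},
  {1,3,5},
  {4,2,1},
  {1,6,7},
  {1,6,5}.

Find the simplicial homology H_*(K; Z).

Fix the vertex order 1 < 2 < 3 < 4 < 5 < 6 < 7 and write every simplex with vertices in increasing order. Then dim K = 2 and the simplices of K are:

  0-simplices (7): [1], [2], [3], [4], [5], [6], [7]
  1-simplices (21): [1,2], [1,3], [1,4], [1,5], [1,6], [1,7], [2,3], [2,4], [2,5], [2,6], [2,7], [3,4], [3,5], [3,6], [3,7], [4,5], [4,6], [4,7], [5,6], [5,7], [6,7]
  2-simplices (14): [1,2,4], [1,2,7], [1,3,4], [1,3,5], [1,5,6], [1,6,7], [2,3,6], [2,3,7], [2,4,5], [2,5,6], [3,4,6], [3,5,7], [4,5,7], [4,6,7]

so the chain groups are C_0 ≅ Z^7, C_1 ≅ Z^21, C_2 ≅ Z^14.

The boundary map ∂_1: C_1 → C_0 sends each edge [p,q] (with p < q) to q − p. For instance
  ∂[2,6] = [6] − [2].
The 7×21 boundary matrix has rank 6 and Smith normal form diag(1,1,1,1,1,1).

Boundary ∂_2: C_2 → C_1 sends each 2-simplex [p,q,r] to [q,r] − [p,r] + [p,q]. For instance
  ∂[1,2,7] = [2,7] − [1,7] + [1,2],
  ∂[4,5,7] = [5,7] − [4,7] + [4,5].
As a 21×14 matrix over Z this has rank 13, with invariant factors (1,1,1,1,1,1,1,1,1,1,1,1,1).

Now H_k = ker ∂_k / im ∂_{k+1}, so:

  H_0: rank C_0 − rank ∂_1 = 7 − 6 = 1, and the invariant factors of ∂_1 are all 1, so H_0 = Z.
  H_1: rank ker ∂_1 − rank ∂_2 = (21 − 6) − 13 = 2, and the invariant factors of ∂_2 are all 1, so H_1 = Z^2.
  H_2: rank ker ∂_2 − rank ∂_3 = (14 − 13) − 0 = 1, and there is no ∂_3, so H_2 = Z.

(K is a triangulation of the torus T^2.)

H_0 ≅ Z,  H_1 ≅ Z^2,  H_2 ≅ Z.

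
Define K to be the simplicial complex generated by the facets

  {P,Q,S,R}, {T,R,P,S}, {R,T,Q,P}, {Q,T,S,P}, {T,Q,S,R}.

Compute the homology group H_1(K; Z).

H_1 = 0.

Fix the vertex order P < Q < R < S < T and write every simplex with vertices in increasing order. Then dim K = 3 and the simplices of K are:

  0-simplices (5): P, Q, R, S, T
  1-simplices (10): PQ, PR, PS, PT, QR, QS, QT, RS, RT, ST
  2-simplices (10): PQR, PQS, PQT, PRS, PRT, PST, QRS, QRT, QST, RST
  3-simplices (5): PQRS, PQRT, PQST, PRST, QRST

giving chain groups C_0 ≅ Z^5, C_1 ≅ Z^10, C_2 ≅ Z^10, C_3 ≅ Z^5.

∂_1: C_1 → C_0 sends each edge [p,q] (with p < q) to q − p. For instance
  ∂PT = T − P.
As a 5×10 matrix over Z this has rank 4, with invariant factors (1,1,1,1).

The boundary map ∂_2: C_2 → C_1 maps a triangle to the signed sum of its edges. For instance
  ∂PQR = QR − PR + PQ,
  ∂PRS = RS − PS + PR.
The resulting 10×10 matrix has rank 6, and its Smith normal form has invariant factors (1,1,1,1,1,1).

The boundary map ∂_3: C_3 → C_2 sends each 3-simplex σ to the alternating sum Σ_i (−1)^i (σ with its i-th vertex removed). For instance
  ∂PQST = QST − PST + PQT − PQS,
  ∂PQRT = QRT − PRT + PQT − PQR.
This gives a 10×5 integer matrix of rank 4; reducing to Smith normal form yields diagonal entries (1,1,1,1).

Computing H_k = (kernel of ∂_k) / (image of ∂_{k+1}):

  H_1: rank ker ∂_1 − rank ∂_2 = (10 − 4) − 6 = 0, and the invariant factors of ∂_2 are all 1, so H_1 = 0.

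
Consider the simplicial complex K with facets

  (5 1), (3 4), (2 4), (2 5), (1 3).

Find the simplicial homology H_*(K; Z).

H_0 ≅ Z,  H_1 ≅ Z.

Order the vertices as 1 < 2 < 3 < 4 < 5. Listing each simplex with vertices in this order, K has dimension 1 with simplices:

  0-simplices (5): [1], [2], [3], [4], [5]
  1-simplices (5): [1,3], [1,5], [2,4], [2,5], [3,4]

so the chain groups are C_0 ≅ Z^5, C_1 ≅ Z^5.

∂_1: C_1 → C_0 is given by ∂[p,q] = [q] − [p].
The 5×5 boundary matrix has rank 4 and Smith normal form diag(1,1,1,1).

From H_k ≅ ker(∂_k) / im(∂_{k+1}) we obtain:

  H_0: rank C_0 − rank ∂_1 = 5 − 4 = 1, and the invariant factors of ∂_1 are all 1, so H_0 ≅ Z.
  H_1: rank ker ∂_1 − rank ∂_2 = (5 − 4) − 0 = 1, and there is no ∂_2, so H_1 ≅ Z.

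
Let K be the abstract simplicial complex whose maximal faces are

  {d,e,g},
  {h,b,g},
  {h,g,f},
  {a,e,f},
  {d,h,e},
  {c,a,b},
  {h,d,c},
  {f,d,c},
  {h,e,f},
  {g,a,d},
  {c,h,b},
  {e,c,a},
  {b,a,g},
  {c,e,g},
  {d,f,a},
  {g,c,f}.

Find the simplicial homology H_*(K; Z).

H_0 = Z,  H_1 = Z^2,  H_2 = Z.

Order the vertices as a < b < c < d < e < f < g < h. Listing each simplex with vertices in this order, K has dimension 2 with simplices:

  0-simplices (8): a, b, c, d, e, f, g, h
  1-simplices (24): ab, ac, ad, ae, af, ag, bc, bg, bh, cd, ce, cf, cg, ch, de, df, dg, dh, ef, eg, eh, fg, fh, gh
  2-simplices (16): abc, abg, ace, adf, adg, aef, bch, bgh, cdf, cdh, ceg, cfg, deg, deh, efh, fgh

Hence C_0 ≅ Z^8, C_1 ≅ Z^24, C_2 ≅ Z^16.

∂_1: C_1 → C_0 maps an edge to its endpoints' difference, ∂[p,q] = q − p. For instance
  ∂df = f − d.
As a 8×24 matrix over Z this has rank 7, with invariant factors (1,1,1,1,1,1,1).

The boundary map ∂_2: C_2 → C_1 sends each 2-simplex [p,q,r] to [q,r] − [p,r] + [p,q]. For instance
  ∂deh = eh − dh + de,
  ∂aef = ef − af + ae.
The 24×16 boundary matrix has rank 15 and Smith normal form diag(1,1,1,1,1,1,1,1,1,1,1,1,1,1,1).

Reading off H_k = ker ∂_k / im ∂_{k+1}:

  H_0: rank C_0 − rank ∂_1 = 8 − 7 = 1, and the invariant factors of ∂_1 are all 1, so H_0 ≅ Z.
  H_1: rank ker ∂_1 − rank ∂_2 = (24 − 7) − 15 = 2, and the invariant factors of ∂_2 are all 1, so H_1 ≅ Z^2.
  H_2: rank ker ∂_2 − rank ∂_3 = (16 − 15) − 0 = 1, and there is no ∂_3, so H_2 ≅ Z.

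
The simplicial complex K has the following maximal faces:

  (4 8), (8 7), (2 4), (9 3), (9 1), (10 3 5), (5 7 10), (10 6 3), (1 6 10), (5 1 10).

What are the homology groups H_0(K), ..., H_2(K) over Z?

H_0 = Z,  H_1 = Z,  H_2 = 0.

Order the vertices as 1 < 2 < 3 < 4 < 5 < 6 < 7 < 8 < 9 < 10. Listing each simplex with vertices in this order, K has dimension 2 with simplices:

  0-simplices (10): [1], [2], [3], [4], [5], [6], [7], [8], [9], [10]
  1-simplices (15): [1,5], [1,6], [1,9], [1,10], [2,4], [3,5], [3,6], [3,9], [3,10], [4,8], [5,7], [5,10], [6,10], [7,8], [7,10]
  2-simplices (5): [1,5,10], [1,6,10], [3,5,10], [3,6,10], [5,7,10]

Hence C_0 ≅ Z^10, C_1 ≅ Z^15, C_2 ≅ Z^5.

∂_1: C_1 → C_0 is given by ∂[p,q] = [q] − [p].
As a 10×15 matrix over Z this has rank 9, with invariant factors (1,1,1,1,1,1,1,1,1).

∂_2: C_2 → C_1 maps a triangle to the signed sum of its edges. For instance
  ∂[1,6,10] = [6,10] − [1,10] + [1,6],
  ∂[3,5,10] = [5,10] − [3,10] + [3,5].
The resulting 15×5 matrix has rank 5, and its Smith normal form has invariant factors (1,1,1,1,1).

From H_k ≅ ker(∂_k) / im(∂_{k+1}) we obtain:

  H_0: rank C_0 − rank ∂_1 = 10 − 9 = 1, and the invariant factors of ∂_1 are all 1, so H_0 ≅ Z.
  H_1: rank ker ∂_1 − rank ∂_2 = (15 − 9) − 5 = 1, and the invariant factors of ∂_2 are all 1, so H_1 ≅ Z.
  H_2: rank ker ∂_2 − rank ∂_3 = (5 − 5) − 0 = 0, and there is no ∂_3, so H_2 ≅ 0.

As a check, the Euler characteristic is 10 − 15 + 5 = 0, which agrees with 1 − 1 + 0 = 0.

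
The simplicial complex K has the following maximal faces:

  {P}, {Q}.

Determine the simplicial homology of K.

H_0 = Z^2.

Take the total order P < Q on the vertex set. Then K (dimension 0) consists of the simplices:

  0-simplices (2): P, Q

so the chain groups are C_0 ≅ Z^2.

Computing H_k = (kernel of ∂_k) / (image of ∂_{k+1}):

  H_0: rank C_0 − rank ∂_1 = 2 − 0 = 2, and there is no ∂_1, so H_0 ≅ Z^2.

(K is a triangulation of a set of 2 points.)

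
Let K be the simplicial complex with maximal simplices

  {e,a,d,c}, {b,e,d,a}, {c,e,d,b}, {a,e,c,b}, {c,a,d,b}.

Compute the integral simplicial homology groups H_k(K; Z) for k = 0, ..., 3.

H_0 ≅ Z,  H_1 = 0,  H_2 = 0,  H_3 ≅ Z.

Take the total order a < b < c < d < e on the vertex set. Then K (dimension 3) consists of the simplices:

  0-simplices (5): a, b, c, d, e
  1-simplices (10): ab, ac, ad, ae, bc, bd, be, cd, ce, de
  2-simplices (10): abc, abd, abe, acd, ace, ade, bcd, bce, bde, cde
  3-simplices (5): abcd, abce, abde, acde, bcde

Hence C_0 ≅ Z^5, C_1 ≅ Z^10, C_2 ≅ Z^10, C_3 ≅ Z^5.

The boundary map ∂_1: C_1 → C_0 is given by ∂[p,q] = [q] − [p].
This gives a 5×10 integer matrix of rank 4; reducing to Smith normal form yields diagonal entries (1,1,1,1).

Boundary ∂_2: C_2 → C_1 sends each 2-simplex [p,q,r] to [q,r] − [p,r] + [p,q]. For instance
  ∂cde = de − ce + cd,
  ∂bcd = cd − bd + bc.
As a 10×10 matrix over Z this has rank 6, with invariant factors (1,1,1,1,1,1).

∂_3: C_3 → C_2 sends each 3-simplex σ to the alternating sum Σ_i (−1)^i (σ with its i-th vertex removed). For instance
  ∂abde = bde − ade + abe − abd,
  ∂abcd = bcd − acd + abd − abc.
The 10×5 boundary matrix has rank 4 and Smith normal form diag(1,1,1,1).

From H_k ≅ ker(∂_k) / im(∂_{k+1}) we obtain:

  H_0: rank C_0 − rank ∂_1 = 5 − 4 = 1, and the invariant factors of ∂_1 are all 1, so H_0 ≅ Z.
  H_1: rank ker ∂_1 − rank ∂_2 = (10 − 4) − 6 = 0, and the invariant factors of ∂_2 are all 1, so H_1 ≅ 0.
  H_2: rank ker ∂_2 − rank ∂_3 = (10 − 6) − 4 = 0, and the invariant factors of ∂_3 are all 1, so H_2 ≅ 0.
  H_3: rank ker ∂_3 − rank ∂_4 = (5 − 4) − 0 = 1, and there is no ∂_4, so H_3 ≅ Z.

As a check, the Euler characteristic is 5 − 10 + 10 − 5 = 0, which agrees with 1 − 0 + 0 − 1 = 0.
(K is a triangulation of the 3-sphere S^3.)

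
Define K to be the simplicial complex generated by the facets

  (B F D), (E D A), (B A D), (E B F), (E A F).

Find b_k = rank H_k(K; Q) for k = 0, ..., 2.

Take the total order A < B < D < E < F on the vertex set. Then K (dimension 2) consists of the simplices:

  0-simplices (5): A, B, D, E, F
  1-simplices (10): AB, AD, AE, AF, BD, BE, BF, DE, DF, EF
  2-simplices (5): ABD, ADE, AEF, BDF, BEF

so the chain groups are C_0 ≅ Z^5, C_1 ≅ Z^10, C_2 ≅ Z^5.

Boundary ∂_1: C_1 → C_0 maps an edge to its endpoints' difference, ∂[p,q] = q − p. For instance
  ∂AF = F − A.
The 5×10 boundary matrix has rank 4 and Smith normal form diag(1,1,1,1).

Boundary ∂_2: C_2 → C_1 maps a triangle to the signed sum of its edges. For instance
  ∂ABD = BD − AD + AB,
  ∂BEF = EF − BF + BE.
The resulting 10×5 matrix has rank 5, and its Smith normal form has invariant factors (1,1,1,1,1).

Now H_k = ker ∂_k / im ∂_{k+1}, so:

  H_0: rank C_0 − rank ∂_1 = 5 − 4 = 1, and the invariant factors of ∂_1 are all 1, so H_0 ≅ Z.
  H_1: rank ker ∂_1 − rank ∂_2 = (10 − 4) − 5 = 1, and the invariant factors of ∂_2 are all 1, so H_1 ≅ Z.
  H_2: rank ker ∂_2 − rank ∂_3 = (5 − 5) − 0 = 0, and there is no ∂_3, so H_2 ≅ 0.

Hence the Betti numbers are b_0 = 1, b_1 = 1, b_2 = 0.

b_0 = 1, b_1 = 1, b_2 = 0.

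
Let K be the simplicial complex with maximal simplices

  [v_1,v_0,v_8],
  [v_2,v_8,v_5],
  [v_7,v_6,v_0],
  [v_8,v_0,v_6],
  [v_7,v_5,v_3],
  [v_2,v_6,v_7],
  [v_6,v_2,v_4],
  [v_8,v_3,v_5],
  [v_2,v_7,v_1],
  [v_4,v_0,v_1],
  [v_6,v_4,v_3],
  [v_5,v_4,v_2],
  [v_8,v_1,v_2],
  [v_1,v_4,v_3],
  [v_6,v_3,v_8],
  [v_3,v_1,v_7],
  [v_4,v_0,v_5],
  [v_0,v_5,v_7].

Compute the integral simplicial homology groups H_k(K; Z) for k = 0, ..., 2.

H_0 = Z,  H_1 = Z^2,  H_2 = Z.

We work with the vertex ordering v_0 < v_1 < v_2 < v_3 < v_4 < v_5 < v_6 < v_7 < v_8. The simplices of K, each written with vertices in increasing order, are:

  0-simplices (9): [v_0], [v_1], [v_2], [v_3], [v_4], [v_5], [v_6], [v_7], [v_8]
  1-simplices (27): (27 of them)
  2-simplices (18): (18 of them)

so the chain groups are C_0 ≅ Z^9, C_1 ≅ Z^27, C_2 ≅ Z^18.

∂_1: C_1 → C_0 is given by ∂[p,q] = [q] − [p]. For instance
  ∂[v_5,v_8] = [v_8] − [v_5].
The 9×27 boundary matrix has rank 8 and Smith normal form diag(1,1,1,1,1,1,1,1).

The boundary map ∂_2: C_2 → C_1 acts by ∂[p,q,r] = [q,r] − [p,r] + [p,q]. For instance
  ∂[v_3,v_5,v_8] = [v_5,v_8] − [v_3,v_8] + [v_3,v_5],
  ∂[v_2,v_5,v_8] = [v_5,v_8] − [v_2,v_8] + [v_2,v_5].
As a 27×18 matrix over Z this has rank 17, with invariant factors (1,1,1,1,1,1,1,1,1,1,1,1,1,1,1,1,1).

Now H_k = ker ∂_k / im ∂_{k+1}, so:

  H_0: rank C_0 − rank ∂_1 = 9 − 8 = 1, and the invariant factors of ∂_1 are all 1, so H_0 = Z.
  H_1: rank ker ∂_1 − rank ∂_2 = (27 − 8) − 17 = 2, and the invariant factors of ∂_2 are all 1, so H_1 = Z^2.
  H_2: rank ker ∂_2 − rank ∂_3 = (18 − 17) − 0 = 1, and there is no ∂_3, so H_2 = Z.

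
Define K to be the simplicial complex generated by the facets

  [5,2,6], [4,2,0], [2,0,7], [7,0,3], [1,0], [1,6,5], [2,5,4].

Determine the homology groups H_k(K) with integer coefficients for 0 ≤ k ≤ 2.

H_0 = Z,  H_1 = Z,  H_2 = 0.

Fix the vertex order 0 < 1 < 2 < 3 < 4 < 5 < 6 < 7 and write every simplex with vertices in increasing order. Then dim K = 2 and the simplices of K are:

  0-simplices (8): [0], [1], [2], [3], [4], [5], [6], [7]
  1-simplices (14): [0,1], [0,2], [0,3], [0,4], [0,7], [1,5], [1,6], [2,4], [2,5], [2,6], [2,7], [3,7], [4,5], [5,6]
  2-simplices (6): [0,2,4], [0,2,7], [0,3,7], [1,5,6], [2,4,5], [2,5,6]

giving chain groups C_0 ≅ Z^8, C_1 ≅ Z^14, C_2 ≅ Z^6.

Boundary ∂_1: C_1 → C_0 maps an edge to its endpoints' difference, ∂[p,q] = q − p. For instance
  ∂[1,6] = [6] − [1].
The resulting 8×14 matrix has rank 7, and its Smith normal form has invariant factors (1,1,1,1,1,1,1).

∂_2: C_2 → C_1 sends each 2-simplex [p,q,r] to [q,r] − [p,r] + [p,q]. For instance
  ∂[0,2,7] = [2,7] − [0,7] + [0,2],
  ∂[2,4,5] = [4,5] − [2,5] + [2,4].
This gives a 14×6 integer matrix of rank 6; reducing to Smith normal form yields diagonal entries (1,1,1,1,1,1).

Computing H_k = (kernel of ∂_k) / (image of ∂_{k+1}):

  H_0: rank C_0 − rank ∂_1 = 8 − 7 = 1, and the invariant factors of ∂_1 are all 1, so H_0 = Z.
  H_1: rank ker ∂_1 − rank ∂_2 = (14 − 7) − 6 = 1, and the invariant factors of ∂_2 are all 1, so H_1 = Z.
  H_2: rank ker ∂_2 − rank ∂_3 = (6 − 6) − 0 = 0, and there is no ∂_3, so H_2 = 0.

As a check, the Euler characteristic is 8 − 14 + 6 = 0, which agrees with 1 − 1 + 0 = 0.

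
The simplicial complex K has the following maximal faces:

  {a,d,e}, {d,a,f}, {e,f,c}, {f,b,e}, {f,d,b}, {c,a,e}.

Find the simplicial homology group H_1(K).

H_1 ≅ Z.

Fix the vertex order a < b < c < d < e < f and write every simplex with vertices in increasing order. Then dim K = 2 and the simplices of K are:

  0-simplices (6): a, b, c, d, e, f
  1-simplices (12): ac, ad, ae, af, bd, be, bf, ce, cf, de, df, ef
  2-simplices (6): ace, ade, adf, bdf, bef, cef

Hence C_0 ≅ Z^6, C_1 ≅ Z^12, C_2 ≅ Z^6.

Boundary ∂_1: C_1 → C_0 sends each edge [p,q] (with p < q) to q − p. For instance
  ∂af = f − a.
The resulting 6×12 matrix has rank 5, and its Smith normal form has invariant factors (1,1,1,1,1).

Boundary ∂_2: C_2 → C_1 acts by ∂[p,q,r] = [q,r] − [p,r] + [p,q]. For instance
  ∂cef = ef − cf + ce,
  ∂bdf = df − bf + bd.
As a 12×6 matrix over Z this has rank 6, with invariant factors (1,1,1,1,1,1).

Computing H_k = (kernel of ∂_k) / (image of ∂_{k+1}):

  H_1: rank ker ∂_1 − rank ∂_2 = (12 − 5) − 6 = 1, and the invariant factors of ∂_2 are all 1, so H_1 ≅ Z.

(K is a triangulation of the cylinder S^1 x I.)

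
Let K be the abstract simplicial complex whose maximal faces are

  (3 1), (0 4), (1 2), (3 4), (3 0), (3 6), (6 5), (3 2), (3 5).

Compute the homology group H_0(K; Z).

Take the total order 0 < 1 < 2 < 3 < 4 < 5 < 6 on the vertex set. Then K (dimension 1) consists of the simplices:

  0-simplices (7): [0], [1], [2], [3], [4], [5], [6]
  1-simplices (9): [0,3], [0,4], [1,2], [1,3], [2,3], [3,4], [3,5], [3,6], [5,6]

Hence C_0 ≅ Z^7, C_1 ≅ Z^9.

Boundary ∂_1: C_1 → C_0 is given by ∂[p,q] = [q] − [p].
The 7×9 boundary matrix has rank 6 and Smith normal form diag(1,1,1,1,1,1).

Reading off H_k = ker ∂_k / im ∂_{k+1}:

  H_0: rank C_0 − rank ∂_1 = 7 − 6 = 1, and the invariant factors of ∂_1 are all 1, so H_0 = Z.

(K is a triangulation of a wedge of 3 circles.)

H_0 = Z.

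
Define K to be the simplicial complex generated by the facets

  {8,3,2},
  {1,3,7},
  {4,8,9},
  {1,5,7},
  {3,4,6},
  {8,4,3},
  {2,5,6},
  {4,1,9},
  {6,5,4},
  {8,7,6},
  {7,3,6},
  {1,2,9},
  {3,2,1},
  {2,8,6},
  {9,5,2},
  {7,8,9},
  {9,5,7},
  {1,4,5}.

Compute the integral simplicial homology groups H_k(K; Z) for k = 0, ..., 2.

H_0 = Z,  H_1 = Z ⊕ Z/2Z,  H_2 = 0.

We work with the vertex ordering 1 < 2 < 3 < 4 < 5 < 6 < 7 < 8 < 9. The simplices of K, each written with vertices in increasing order, are:

  0-simplices (9): [1], [2], [3], [4], [5], [6], [7], [8], [9]
  1-simplices (27): (27 of them)
  2-simplices (18): [1,2,3], [1,2,9], [1,3,7], [1,4,5], [1,4,9], [1,5,7], [2,3,8], [2,5,6], [2,5,9], [2,6,8], [3,4,6], [3,4,8], [3,6,7], [4,5,6], [4,8,9], [5,7,9], [6,7,8], [7,8,9]

giving chain groups C_0 ≅ Z^9, C_1 ≅ Z^27, C_2 ≅ Z^18.

The boundary map ∂_1: C_1 → C_0 is given by ∂[p,q] = [q] − [p]. For instance
  ∂[5,7] = [7] − [5].
The 9×27 boundary matrix has rank 8 and Smith normal form diag(1,1,1,1,1,1,1,1).

The boundary map ∂_2: C_2 → C_1 acts by ∂[p,q,r] = [q,r] − [p,r] + [p,q]. For instance
  ∂[2,5,6] = [5,6] − [2,6] + [2,5],
  ∂[7,8,9] = [8,9] − [7,9] + [7,8].
The 27×18 boundary matrix has rank 18 and Smith normal form diag(1,1,1,1,1,1,1,1,1,1,1,1,1,1,1,1,1,2).

Now H_k = ker ∂_k / im ∂_{k+1}, so:

  H_0: rank C_0 − rank ∂_1 = 9 − 8 = 1, and the invariant factors of ∂_1 are all 1, so H_0 ≅ Z.
  H_1: rank ker ∂_1 − rank ∂_2 = (27 − 8) − 18 = 1, and ∂_2 has invariant factor 2 > 1, so H_1 ≅ Z ⊕ Z/2Z.
  H_2: rank ker ∂_2 − rank ∂_3 = (18 − 18) − 0 = 0, and there is no ∂_3, so H_2 ≅ 0.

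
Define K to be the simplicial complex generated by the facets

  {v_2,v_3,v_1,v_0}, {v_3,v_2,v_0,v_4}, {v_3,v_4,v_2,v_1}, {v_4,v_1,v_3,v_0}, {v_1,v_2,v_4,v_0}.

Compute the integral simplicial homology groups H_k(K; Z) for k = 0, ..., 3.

H_0 = Z,  H_1 = 0,  H_2 = 0,  H_3 = Z.

K has 5 vertices, 10 edges, 10 triangles, 5 3-simplices.
rank ∂_0 = 0, rank ∂_1 = 4 ⇒ b_0 = 5 − 0 − 4 = 1; all invariant factors of ∂_1 are 1 so no torsion. So H_0 ≅ Z.
rank ∂_1 = 4, rank ∂_2 = 6 ⇒ b_1 = 10 − 4 − 6 = 0; all invariant factors of ∂_2 are 1 so no torsion. So H_1 ≅ 0.
rank ∂_2 = 6, rank ∂_3 = 4 ⇒ b_2 = 10 − 6 − 4 = 0; all invariant factors of ∂_3 are 1 so no torsion. So H_2 ≅ 0.
rank ∂_3 = 4, rank ∂_4 = 0 ⇒ b_3 = 5 − 4 − 0 = 1. So H_3 ≅ Z.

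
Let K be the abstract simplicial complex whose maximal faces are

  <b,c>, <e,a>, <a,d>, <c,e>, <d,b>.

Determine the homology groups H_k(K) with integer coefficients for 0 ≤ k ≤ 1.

H_0 = Z,  H_1 = Z.

We work with the vertex ordering a < b < c < d < e. The simplices of K, each written with vertices in increasing order, are:

  0-simplices (5): a, b, c, d, e
  1-simplices (5): ad, ae, bc, bd, ce

Hence C_0 ≅ Z^5, C_1 ≅ Z^5.

∂_1: C_1 → C_0 is given by ∂[p,q] = [q] − [p].
The 5×5 boundary matrix has rank 4 and Smith normal form diag(1,1,1,1).

Reading off H_k = ker ∂_k / im ∂_{k+1}:

  H_0: rank C_0 − rank ∂_1 = 5 − 4 = 1, and the invariant factors of ∂_1 are all 1, so H_0 = Z.
  H_1: rank ker ∂_1 − rank ∂_2 = (5 − 4) − 0 = 1, and there is no ∂_2, so H_1 = Z.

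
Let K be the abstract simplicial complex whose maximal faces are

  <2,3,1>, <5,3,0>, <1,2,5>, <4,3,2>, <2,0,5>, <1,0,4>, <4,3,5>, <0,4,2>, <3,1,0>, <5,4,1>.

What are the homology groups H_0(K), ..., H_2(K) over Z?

H_0 = Z,  H_1 = Z/2,  H_2 = 0.

We work with the vertex ordering 0 < 1 < 2 < 3 < 4 < 5. The simplices of K, each written with vertices in increasing order, are:

  0-simplices (6): [0], [1], [2], [3], [4], [5]
  1-simplices (15): [0,1], [0,2], [0,3], [0,4], [0,5], [1,2], [1,3], [1,4], [1,5], [2,3], [2,4], [2,5], [3,4], [3,5], [4,5]
  2-simplices (10): [0,1,3], [0,1,4], [0,2,4], [0,2,5], [0,3,5], [1,2,3], [1,2,5], [1,4,5], [2,3,4], [3,4,5]

Hence C_0 ≅ Z^6, C_1 ≅ Z^15, C_2 ≅ Z^10.

Boundary ∂_1: C_1 → C_0 sends each edge [p,q] (with p < q) to q − p. For instance
  ∂[0,2] = [2] − [0].
This gives a 6×15 integer matrix of rank 5; reducing to Smith normal form yields diagonal entries (1,1,1,1,1).

∂_2: C_2 → C_1 maps a triangle to the signed sum of its edges. For instance
  ∂[0,1,3] = [1,3] − [0,3] + [0,1],
  ∂[3,4,5] = [4,5] − [3,5] + [3,4].
The resulting 15×10 matrix has rank 10, and its Smith normal form has invariant factors (1,1,1,1,1,1,1,1,1,2).

Now H_k = ker ∂_k / im ∂_{k+1}, so:

  H_0: rank C_0 − rank ∂_1 = 6 − 5 = 1, and the invariant factors of ∂_1 are all 1, so H_0 ≅ Z.
  H_1: rank ker ∂_1 − rank ∂_2 = (15 − 5) − 10 = 0, and ∂_2 has invariant factor 2 > 1, so H_1 ≅ Z/2.
  H_2: rank ker ∂_2 − rank ∂_3 = (10 − 10) − 0 = 0, and there is no ∂_3, so H_2 ≅ 0.

As a check, the Euler characteristic is 6 − 15 + 10 = 1, which agrees with 1 − 0 + 0 = 1.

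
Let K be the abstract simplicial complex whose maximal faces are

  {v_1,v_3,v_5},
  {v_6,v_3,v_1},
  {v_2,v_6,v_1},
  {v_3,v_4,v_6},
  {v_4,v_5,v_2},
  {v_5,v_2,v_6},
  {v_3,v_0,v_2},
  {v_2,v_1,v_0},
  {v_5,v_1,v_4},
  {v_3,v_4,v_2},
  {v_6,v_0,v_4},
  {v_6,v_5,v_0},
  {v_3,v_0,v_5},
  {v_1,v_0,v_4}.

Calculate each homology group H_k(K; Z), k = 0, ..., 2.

H_0 = Z,  H_1 = Z^2,  H_2 = Z.

Fix the vertex order v_0 < v_1 < v_2 < v_3 < v_4 < v_5 < v_6 and write every simplex with vertices in increasing order. Then dim K = 2 and the simplices of K are:

  0-simplices (7): [v_0], [v_1], [v_2], [v_3], [v_4], [v_5], [v_6]
  1-simplices (21): (21 of them)
  2-simplices (14): (14 of them)

Hence C_0 ≅ Z^7, C_1 ≅ Z^21, C_2 ≅ Z^14.

Boundary ∂_1: C_1 → C_0 sends each edge [p,q] (with p < q) to q − p.
The resulting 7×21 matrix has rank 6, and its Smith normal form has invariant factors (1,1,1,1,1,1).

Boundary ∂_2: C_2 → C_1 sends each 2-simplex [p,q,r] to [q,r] − [p,r] + [p,q]. For instance
  ∂[v_0,v_3,v_5] = [v_3,v_5] − [v_0,v_5] + [v_0,v_3],
  ∂[v_2,v_5,v_6] = [v_5,v_6] − [v_2,v_6] + [v_2,v_5].
The resulting 21×14 matrix has rank 13, and its Smith normal form has invariant factors (1,1,1,1,1,1,1,1,1,1,1,1,1).

Now H_k = ker ∂_k / im ∂_{k+1}, so:

  H_0: rank C_0 − rank ∂_1 = 7 − 6 = 1, and the invariant factors of ∂_1 are all 1, so H_0 = Z.
  H_1: rank ker ∂_1 − rank ∂_2 = (21 − 6) − 13 = 2, and the invariant factors of ∂_2 are all 1, so H_1 = Z^2.
  H_2: rank ker ∂_2 − rank ∂_3 = (14 − 13) − 0 = 1, and there is no ∂_3, so H_2 = Z.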